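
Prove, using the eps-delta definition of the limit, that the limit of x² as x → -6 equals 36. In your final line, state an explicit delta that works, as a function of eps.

delta = min(2, eps/14)

Let eps > 0 be given. We seek delta > 0 with 0 < |x + 6| < delta ⇒ |x² − 36| < eps.
Factor: x² − 36 = (x + 6)(x - 6), so |x² − 36| = |x + 6|·|x - 6|.
Restrict delta ≤ 2. Then |x + 6| < 2 gives |x| < 8, so by the triangle inequality |x - 6| ≤ 8 + 6 = 14.
Hence |x² − 36| ≤ 14|x + 6|, which is < eps once |x + 6| < eps/14.
Take delta = min(2, eps/14). If 0 < |x + 6| < delta then both bounds hold and |x² − 36| ≤ 14|x + 6| < 14·(eps/14) = eps.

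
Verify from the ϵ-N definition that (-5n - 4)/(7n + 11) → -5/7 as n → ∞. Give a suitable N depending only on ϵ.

Let ϵ > 0 be given. For n ≥ 1, |(-5n - 4)/(7n + 11) + 5/7| = |27|/(7(7n + 11)) = 27/(7(7n + 11)).
Since 7n + 11 ≥ 7n for n ≥ 1, this is ≤ 27/(7·7n) = (27/49)/n.
So |(-5n - 4)/(7n + 11) + 5/7| < ϵ whenever n > (27/49)/ϵ.
Take N = (27/49)/ϵ. If n > N then |(-5n - 4)/(7n + 11) + 5/7| ≤ (27/49)/n < ϵ.

N = (27/49)/ϵ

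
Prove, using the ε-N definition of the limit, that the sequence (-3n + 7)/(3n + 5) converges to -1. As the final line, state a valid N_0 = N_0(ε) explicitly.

N_0 = 4/ε

Let ε > 0 be given. For n ≥ 1, |(-3n + 7)/(3n + 5) + 1| = |36|/(3(3n + 5)) = 36/(3(3n + 5)).
Since 3n + 5 ≥ 3n for n ≥ 1, this is ≤ 36/(3·3n) = 4/n.
So |(-3n + 7)/(3n + 5) + 1| < ε whenever n > 4/ε.
Take N_0 = 4/ε. If n > N_0 then |(-3n + 7)/(3n + 5) + 1| ≤ 4/n < ε.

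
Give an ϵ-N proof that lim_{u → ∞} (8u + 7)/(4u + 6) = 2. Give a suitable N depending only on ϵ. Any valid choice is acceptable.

Let ϵ > 0. We seek N > 0 such that u > N implies |(8u + 7)/(4u + 6) − 2| < ϵ.
(8u + 7)/(4u + 6) − 2 = (4(8u + 7) − 8(4u + 6)) / (4(4u + 6)) = -20/(4(4u + 6)).
For u > 0 we have 4u + 6 > 4u, so |(8u + 7)/(4u + 6) − 2| = 20/(4(4u + 6)) < 20/(4·4u) = (5/4)/u.
Thus |(8u + 7)/(4u + 6) − 2| < ϵ whenever u > (5/4)/ϵ.
Take N = (5/4)/ϵ. If u > N then |(8u + 7)/(4u + 6) − 2| < (5/4)/u < ϵ.

N = (5/4)/ϵ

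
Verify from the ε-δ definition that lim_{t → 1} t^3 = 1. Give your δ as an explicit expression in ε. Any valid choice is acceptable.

δ = min(1, ε/7)

Let ε > 0 be given. We seek δ > 0 with 0 < |t − 1| < δ ⇒ |t^3 − 1| < ε.
Factor: t^3 − 1 = (t − 1)(t^2 + t + 1), so |t^3 − 1| = |t − 1|·|t^2 + t + 1|.
Restrict δ ≤ 1. Then |t − 1| < 1 gives |t| < 2, so by the triangle inequality |t^2 + t + 1| ≤ 2^2 + 2 + 1 = 7.
Hence |t^3 − 1| ≤ 7|t − 1|, which is < ε once |t − 1| < ε/7.
Take δ = min(1, ε/7). If 0 < |t − 1| < δ then both bounds hold and |t^3 − 1| ≤ 7|t − 1| < 7·(ε/7) = ε.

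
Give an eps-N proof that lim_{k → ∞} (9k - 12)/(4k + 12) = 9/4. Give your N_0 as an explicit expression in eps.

Let eps > 0 be given. For k ≥ 1, |(9k - 12)/(4k + 12) − (9/4)| = |-156|/(4(4k + 12)) = 156/(4(4k + 12)).
Since 4k + 12 ≥ 4k for k ≥ 1, this is ≤ 156/(4·4k) = (39/4)/k.
So |(9k - 12)/(4k + 12) − (9/4)| < eps whenever k > (39/4)/eps.
Take N_0 = (39/4)/eps. If k > N_0 then |(9k - 12)/(4k + 12) − (9/4)| ≤ (39/4)/k < eps.

N_0 = (39/4)/eps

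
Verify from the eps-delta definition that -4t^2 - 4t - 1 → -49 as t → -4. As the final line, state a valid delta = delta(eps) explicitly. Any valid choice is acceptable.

Suppose eps > 0. We want delta > 0 such that 0 < |t + 4| < delta implies |(-4t^2 - 4t - 1) + 49| < eps.
(-4t^2 - 4t - 1) + 49 = -4t^2 - 4t + 48 = (t + 4)(-4t + 12).
So |(-4t^2 - 4t - 1) + 49| = |t + 4|·|-4t + 12|.
Require delta ≤ 2. Then |t + 4| < 2 gives |t| < 6, and by the triangle inequality |-4t + 12| ≤ 4·6 + 12 = 36.
Hence |(-4t^2 - 4t - 1) + 49| ≤ 36|t + 4| < eps provided |t + 4| < eps/36.
Choosing delta = min(2, eps/36) ensures both conditions, hence |(-4t^2 - 4t - 1) + 49| < eps.

delta = min(2, eps/36)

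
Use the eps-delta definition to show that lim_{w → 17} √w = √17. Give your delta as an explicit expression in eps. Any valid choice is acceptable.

Fix eps > 0. We want delta > 0 such that 0 < |w − 17| < delta implies |√w − √17| < eps.
Rationalise: √w − √17 = (w − 17)/(√w + √17), so |√w − √17| = |w − 17|/(√w + √17).
Restrict delta ≤ 17 so that |w − 17| < 17 forces w > 0, and then √w + √17 > √17.
Hence |√w − √17| < |w − 17|/√17, which is < eps once |w − 17| < √17·eps.
Take delta = min(17, √17·eps). If 0 < |w − 17| < delta then w > 0 and |√w − √17| < |w − 17|/√17 < eps.

delta = min(17, √17·eps)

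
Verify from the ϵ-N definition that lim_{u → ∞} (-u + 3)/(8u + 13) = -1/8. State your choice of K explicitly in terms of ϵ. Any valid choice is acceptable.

K = (37/64)/ϵ

Let ϵ > 0. We seek K > 0 such that u > K implies |(-u + 3)/(8u + 13) + 1/8| < ϵ.
(-u + 3)/(8u + 13) + 1/8 = (8(-u + 3) − (-1)(8u + 13)) / (8(8u + 13)) = 37/(8(8u + 13)).
For u > 0 we have 8u + 13 > 8u, so |(-u + 3)/(8u + 13) + 1/8| = 37/(8(8u + 13)) < 37/(8·8u) = (37/64)/u.
Thus |(-u + 3)/(8u + 13) + 1/8| < ϵ whenever u > (37/64)/ϵ.
Take K = (37/64)/ϵ. If u > K then |(-u + 3)/(8u + 13) + 1/8| < (37/64)/u < ϵ.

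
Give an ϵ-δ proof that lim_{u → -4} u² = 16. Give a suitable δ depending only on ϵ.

δ = min(1, ϵ/9)

Let ϵ > 0. We seek δ > 0 with 0 < |u + 4| < δ ⇒ |u² − 16| < ϵ.
Factor: u² − 16 = (u + 4)(u - 4), so |u² − 16| = |u + 4|·|u - 4|.
Restrict δ ≤ 1. Then |u + 4| < 1 gives |u| < 5, so by the triangle inequality |u - 4| ≤ 5 + 4 = 9.
Hence |u² − 16| ≤ 9|u + 4|, which is < ϵ once |u + 4| < ϵ/9.
Take δ = min(1, ϵ/9). If 0 < |u + 4| < δ then both bounds hold and |u² − 16| ≤ 9|u + 4| < 9·(ϵ/9) = ϵ.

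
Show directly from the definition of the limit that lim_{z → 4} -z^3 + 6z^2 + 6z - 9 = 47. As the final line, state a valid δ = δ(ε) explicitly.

δ = min(1, ε/49)

Fix ε > 0. We want δ > 0 such that 0 < |z − 4| < δ implies |(-z^3 + 6z^2 + 6z - 9) − 47| < ε.
(-z^3 + 6z^2 + 6z - 9) − 47 = -z^3 + 6z^2 + 6z - 56 = (z − 4)(-z^2 + 2z + 14).
So |(-z^3 + 6z^2 + 6z - 9) − 47| = |z − 4|·|-z^2 + 2z + 14|.
Assume first that |z − 4| < 1, so |z| < 5. Then |-z^2 + 2z + 14| ≤ 5^2 + 2·5 + 14 = 49.
Hence |(-z^3 + 6z^2 + 6z - 9) − 47| ≤ 49|z − 4| < ε provided |z − 4| < ε/49.
Choosing δ = min(1, ε/49) ensures both conditions, hence |(-z^3 + 6z^2 + 6z - 9) − 47| < ε.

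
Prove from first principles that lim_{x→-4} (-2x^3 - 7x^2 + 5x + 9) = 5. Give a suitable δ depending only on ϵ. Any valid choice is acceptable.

Suppose ϵ > 0. We want δ > 0 such that 0 < |x + 4| < δ implies |(-2x^3 - 7x^2 + 5x + 9) − 5| < ϵ.
(-2x^3 - 7x^2 + 5x + 9) − 5 = -2x^3 - 7x^2 + 5x + 4 = (x + 4)(-2x^2 + x + 1).
So |(-2x^3 - 7x^2 + 5x + 9) − 5| = |x + 4|·|-2x^2 + x + 1|.
Require δ ≤ 1. Then |x + 4| < 1 gives |x| < 5, and by the triangle inequality |-2x^2 + x + 1| ≤ 2·5^2 + 5 + 1 = 56.
Hence |(-2x^3 - 7x^2 + 5x + 9) − 5| ≤ 56|x + 4| < ϵ provided |x + 4| < ϵ/56.
Choosing δ = min(1, ϵ/56) ensures both conditions, hence |(-2x^3 - 7x^2 + 5x + 9) − 5| < ϵ.

δ = min(1, ϵ/56)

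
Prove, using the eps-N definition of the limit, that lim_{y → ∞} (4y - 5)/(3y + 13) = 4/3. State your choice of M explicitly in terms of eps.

Fix eps > 0. We seek M > 0 such that y > M implies |(4y - 5)/(3y + 13) − (4/3)| < eps.
(4y - 5)/(3y + 13) − (4/3) = (3(4y - 5) − 4(3y + 13)) / (3(3y + 13)) = -67/(3(3y + 13)).
For y > 0 we have 3y + 13 > 3y, so |(4y - 5)/(3y + 13) − (4/3)| = 67/(3(3y + 13)) < 67/(3·3y) = (67/9)/y.
Thus |(4y - 5)/(3y + 13) − (4/3)| < eps whenever y > (67/9)/eps.
Take M = (67/9)/eps. If y > M then |(4y - 5)/(3y + 13) − (4/3)| < (67/9)/y < eps.

M = (67/9)/eps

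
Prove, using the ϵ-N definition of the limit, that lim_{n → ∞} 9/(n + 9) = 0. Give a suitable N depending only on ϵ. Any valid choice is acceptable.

N = 9/ϵ

Let ϵ > 0 be given. For n ≥ 1, |9/(n + 9) − 0| = 9/(n + 9) ≤ 9/n.
We need 9/n < ϵ, i.e. n > 9/ϵ.
Take N = 9/ϵ. If n > N then |9/(n + 9)| ≤ 9/n < ϵ.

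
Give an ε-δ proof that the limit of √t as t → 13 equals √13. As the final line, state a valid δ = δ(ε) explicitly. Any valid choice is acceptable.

δ = min(13, √13·ε)

Let ε > 0 be given. We want δ > 0 such that 0 < |t − 13| < δ implies |√t − √13| < ε.
Multiplying by the conjugate, |√t − √13| = |t − 13|/(√t + √13).
Restrict δ ≤ 13 so that |t − 13| < 13 forces t > 0, and then √t + √13 > √13.
Hence |√t − √13| < |t − 13|/√13, which is < ε once |t − 13| < √13·ε.
Take δ = min(13, √13·ε). If 0 < |t − 13| < δ then t > 0 and |√t − √13| < |t − 13|/√13 < ε.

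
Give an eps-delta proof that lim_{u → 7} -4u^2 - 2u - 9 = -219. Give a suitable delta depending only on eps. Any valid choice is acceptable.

Let eps > 0 be given. We want delta > 0 such that 0 < |u − 7| < delta implies |(-4u^2 - 2u - 9) + 219| < eps.
(-4u^2 - 2u - 9) + 219 = -4u^2 - 2u + 210 = (u − 7)(-4u - 30).
So |(-4u^2 - 2u - 9) + 219| = |u − 7|·|-4u - 30|.
Assume first that |u − 7| < 2, so |u| < 9. Then |-4u - 30| ≤ 4·9 + 30 = 66.
Hence |(-4u^2 - 2u - 9) + 219| ≤ 66|u − 7| < eps provided |u − 7| < eps/66.
Take delta = min(2, eps/66). Then 0 < |u − 7| < delta gives both |u − 7| < 2 and |u − 7| < eps/66, so |(-4u^2 - 2u - 9) + 219| < eps.

delta = min(2, eps/66)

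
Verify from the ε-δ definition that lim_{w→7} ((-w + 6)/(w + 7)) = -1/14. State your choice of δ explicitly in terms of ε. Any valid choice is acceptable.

Suppose ε > 0. We want δ > 0 with 0 < |w − 7| < δ ⇒ |(-w + 6)/(w + 7) + 1/14| < ε.
Combining over a common denominator, (-w + 6)/(w + 7) + 1/14 = [(-w + 6)·14 − (-1)·(w + 7)] / [14·(w + 7)] = -13(w − 7) / (14(w + 7)).
So |(-w + 6)/(w + 7) + 1/14| = 13|w − 7| / (14·|w + 7|).
Restrict δ ≤ 7. Then |w − 7| < 7 gives |w + 7| = |(w − 7) + 14| ≥ 14 − 7 = 7.
Hence |(-w + 6)/(w + 7) + 1/14| < 13|w − 7|/(14·7) = (13/98)|w − 7|, which is < ε once |w − 7| < (98/13)ε.
Take δ = min(7, (98/13)ε). Then 0 < |w − 7| < δ forces both bounds, so |(-w + 6)/(w + 7) + 1/14| < ε.

δ = min(7, (98/13)ε)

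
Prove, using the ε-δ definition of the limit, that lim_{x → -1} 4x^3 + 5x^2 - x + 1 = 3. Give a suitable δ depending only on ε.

Let ε > 0 be given. We want δ > 0 such that 0 < |x + 1| < δ implies |(4x^3 + 5x^2 - x + 1) − 3| < ε.
(4x^3 + 5x^2 - x + 1) − 3 = 4x^3 + 5x^2 - x - 2 = (x + 1)(4x^2 + x - 2).
So |(4x^3 + 5x^2 - x + 1) − 3| = |x + 1|·|4x^2 + x - 2|.
Require δ ≤ 1. Then |x + 1| < 1 gives |x| < 2, and by the triangle inequality |4x^2 + x - 2| ≤ 4·2^2 + 2 + 2 = 20.
Hence |(4x^3 + 5x^2 - x + 1) − 3| ≤ 20|x + 1| < ε provided |x + 1| < ε/20.
Take δ = min(1, ε/20). Then 0 < |x + 1| < δ gives both |x + 1| < 1 and |x + 1| < ε/20, so |(4x^3 + 5x^2 - x + 1) − 3| < ε.

δ = min(1, ε/20)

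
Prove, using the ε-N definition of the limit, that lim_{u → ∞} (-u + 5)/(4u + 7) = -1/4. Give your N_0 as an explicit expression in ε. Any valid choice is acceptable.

Let ε > 0. We seek N_0 > 0 such that u > N_0 implies |(-u + 5)/(4u + 7) + 1/4| < ε.
(-u + 5)/(4u + 7) + 1/4 = (4(-u + 5) − (-1)(4u + 7)) / (4(4u + 7)) = 27/(4(4u + 7)).
For u > 0 we have 4u + 7 > 4u, so |(-u + 5)/(4u + 7) + 1/4| = 27/(4(4u + 7)) < 27/(4·4u) = (27/16)/u.
Thus |(-u + 5)/(4u + 7) + 1/4| < ε whenever u > (27/16)/ε.
Take N_0 = (27/16)/ε. If u > N_0 then |(-u + 5)/(4u + 7) + 1/4| < (27/16)/u < ε.

N_0 = (27/16)/ε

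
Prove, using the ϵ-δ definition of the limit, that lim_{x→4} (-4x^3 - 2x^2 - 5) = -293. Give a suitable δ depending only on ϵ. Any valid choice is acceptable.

Fix ϵ > 0. We want δ > 0 such that 0 < |x − 4| < δ implies |(-4x^3 - 2x^2 - 5) + 293| < ϵ.
(-4x^3 - 2x^2 - 5) + 293 = -4x^3 - 2x^2 + 288 = (x − 4)(-4x^2 - 18x - 72).
So |(-4x^3 - 2x^2 - 5) + 293| = |x − 4|·|-4x^2 - 18x - 72|.
Require δ ≤ 2. Then |x − 4| < 2 gives |x| < 6, and by the triangle inequality |-4x^2 - 18x - 72| ≤ 4·6^2 + 18·6 + 72 = 324.
Hence |(-4x^3 - 2x^2 - 5) + 293| ≤ 324|x − 4| < ϵ provided |x − 4| < ϵ/324.
Take δ = min(2, ϵ/324). Then 0 < |x − 4| < δ gives both |x − 4| < 2 and |x − 4| < ϵ/324, so |(-4x^3 - 2x^2 - 5) + 293| < ϵ.

δ = min(2, ϵ/324)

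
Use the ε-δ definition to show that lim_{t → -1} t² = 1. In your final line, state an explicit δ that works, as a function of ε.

Let ε > 0. We seek δ > 0 with 0 < |t + 1| < δ ⇒ |t² − 1| < ε.
Factor: t² − 1 = (t + 1)(t - 1), so |t² − 1| = |t + 1|·|t - 1|.
Restrict δ ≤ 2. Then |t + 1| < 2 gives |t| < 3, so by the triangle inequality |t - 1| ≤ 3 + 1 = 4.
Hence |t² − 1| ≤ 4|t + 1|, which is < ε once |t + 1| < ε/4.
Take δ = min(2, ε/4). If 0 < |t + 1| < δ then both bounds hold and |t² − 1| ≤ 4|t + 1| < 4·(ε/4) = ε.

δ = min(2, ε/4)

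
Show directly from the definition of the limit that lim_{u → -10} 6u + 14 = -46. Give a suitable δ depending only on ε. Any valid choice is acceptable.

δ = ε/6

Let ε > 0 be given. We need δ > 0 so that 0 < |u + 10| < δ implies |(6u + 14) + 46| < ε.
Since (6u + 14) + 46 = 6(u + 10), we have |(6u + 14) + 46| = 6|u + 10|.
Thus it suffices that |u + 10| < ε/6.
Choosing δ = ε/6 gives |(6u + 14) + 46| = 6|u + 10| < ε whenever |u + 10| < δ.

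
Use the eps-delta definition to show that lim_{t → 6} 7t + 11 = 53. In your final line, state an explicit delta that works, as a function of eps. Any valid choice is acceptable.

Let eps > 0. We need delta > 0 so that 0 < |t − 6| < delta implies |(7t + 11) − 53| < eps.
|(7t + 11) − 53| = |7t - 42| = 7|t − 6|.
So 7|t − 6| < eps exactly when |t − 6| < eps/7.
Choosing delta = eps/7 gives |(7t + 11) − 53| = 7|t − 6| < eps whenever |t − 6| < delta.

delta = eps/7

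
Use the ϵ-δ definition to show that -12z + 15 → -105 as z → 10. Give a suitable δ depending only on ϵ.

δ = ϵ/12

Let ϵ > 0 be given. We need δ > 0 so that 0 < |z − 10| < δ implies |(-12z + 15) + 105| < ϵ.
Since (-12z + 15) + 105 = -12(z − 10), we have |(-12z + 15) + 105| = 12|z − 10|.
Thus it suffices that |z − 10| < ϵ/12.
Take δ = ϵ/12. If 0 < |z − 10| < δ then |(-12z + 15) + 105| = 12|z − 10| < 12·(ϵ/12) = ϵ.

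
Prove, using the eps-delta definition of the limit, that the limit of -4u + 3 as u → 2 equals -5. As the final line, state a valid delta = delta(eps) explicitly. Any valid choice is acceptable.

delta = eps/4

Suppose eps > 0. We need delta > 0 so that 0 < |u − 2| < delta implies |(-4u + 3) + 5| < eps.
|(-4u + 3) + 5| = |-4u + 8| = 4|u − 2|.
So 4|u − 2| < eps exactly when |u − 2| < eps/4.
Choosing delta = eps/4 gives |(-4u + 3) + 5| = 4|u − 2| < eps whenever |u − 2| < delta.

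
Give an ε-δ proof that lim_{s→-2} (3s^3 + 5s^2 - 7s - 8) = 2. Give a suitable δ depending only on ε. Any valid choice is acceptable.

δ = min(1, ε/35)

Let ε > 0. We want δ > 0 such that 0 < |s + 2| < δ implies |(3s^3 + 5s^2 - 7s - 8) − 2| < ε.
(3s^3 + 5s^2 - 7s - 8) − 2 = 3s^3 + 5s^2 - 7s - 10 = (s + 2)(3s^2 - s - 5).
So |(3s^3 + 5s^2 - 7s - 8) − 2| = |s + 2|·|3s^2 - s - 5|.
Require δ ≤ 1. Then |s + 2| < 1 gives |s| < 3, and by the triangle inequality |3s^2 - s - 5| ≤ 3·3^2 + 3 + 5 = 35.
Hence |(3s^3 + 5s^2 - 7s - 8) − 2| ≤ 35|s + 2| < ε provided |s + 2| < ε/35.
Choosing δ = min(1, ε/35) ensures both conditions, hence |(3s^3 + 5s^2 - 7s - 8) − 2| < ε.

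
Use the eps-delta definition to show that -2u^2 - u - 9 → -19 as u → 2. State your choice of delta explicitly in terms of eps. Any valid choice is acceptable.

delta = min(1, eps/11)

Let eps > 0 be given. We want delta > 0 such that 0 < |u − 2| < delta implies |(-2u^2 - u - 9) + 19| < eps.
(-2u^2 - u - 9) + 19 = -2u^2 - u + 10 = (u − 2)(-2u - 5).
So |(-2u^2 - u - 9) + 19| = |u − 2|·|-2u - 5|.
Require delta ≤ 1. Then |u − 2| < 1 gives |u| < 3, and by the triangle inequality |-2u - 5| ≤ 2·3 + 5 = 11.
Hence |(-2u^2 - u - 9) + 19| ≤ 11|u − 2| < eps provided |u − 2| < eps/11.
Take delta = min(1, eps/11). Then 0 < |u − 2| < delta gives both |u − 2| < 1 and |u − 2| < eps/11, so |(-2u^2 - u - 9) + 19| < eps.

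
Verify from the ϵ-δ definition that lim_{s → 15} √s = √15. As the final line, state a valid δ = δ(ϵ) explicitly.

δ = min(15, √15·ϵ)

Let ϵ > 0 be given. We want δ > 0 such that 0 < |s − 15| < δ implies |√s − √15| < ϵ.
Rationalise: √s − √15 = (s − 15)/(√s + √15), so |√s − √15| = |s − 15|/(√s + √15).
Restrict δ ≤ 15 so that |s − 15| < 15 forces s > 0, and then √s + √15 > √15.
Hence |√s − √15| < |s − 15|/√15, which is < ϵ once |s − 15| < √15·ϵ.
Take δ = min(15, √15·ϵ). If 0 < |s − 15| < δ then s > 0 and |√s − √15| < |s − 15|/√15 < ϵ.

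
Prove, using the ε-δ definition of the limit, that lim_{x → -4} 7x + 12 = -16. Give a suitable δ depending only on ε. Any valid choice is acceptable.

δ = ε/7

Fix ε > 0. We need δ > 0 so that 0 < |x + 4| < δ implies |(7x + 12) + 16| < ε.
Since (7x + 12) + 16 = 7(x + 4), we have |(7x + 12) + 16| = 7|x + 4|.
Thus it suffices that |x + 4| < ε/7.
Take δ = ε/7. If 0 < |x + 4| < δ then |(7x + 12) + 16| = 7|x + 4| < 7·(ε/7) = ε.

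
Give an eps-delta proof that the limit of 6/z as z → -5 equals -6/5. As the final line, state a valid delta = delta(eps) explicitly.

delta = min(5/2, (25/12)eps)

Let eps > 0. We seek delta > 0 such that 0 < |z + 5| < delta implies |6/z + 6/5| < eps.
|6/z + 6/5| = 6·|-5 − z|/(5·|z|) = 6|z + 5|/(5|z|).
Require delta ≤ 5/2 so that |z| > 5 − 5/2 = 5/2, hence 5|z| > 25/2.
Then |6/z + 6/5| < 6|z + 5|/(25/2), which is < eps when |z + 5| < (25/12)eps.
Take delta = min(5/2, (25/12)eps). Then 0 < |z + 5| < delta gives both |z + 5| < 5/2 and |z + 5| < (25/12)eps, so |6/z + 6/5| < eps.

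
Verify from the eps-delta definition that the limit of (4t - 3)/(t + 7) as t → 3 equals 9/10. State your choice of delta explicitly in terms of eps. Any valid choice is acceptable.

delta = min(5, (50/31)eps)

Fix eps > 0. We want delta > 0 with 0 < |t − 3| < delta ⇒ |(4t - 3)/(t + 7) − (9/10)| < eps.
Combining over a common denominator, (4t - 3)/(t + 7) − (9/10) = [(4t - 3)·10 − 9·(t + 7)] / [10·(t + 7)] = 31(t − 3) / (10(t + 7)).
So |(4t - 3)/(t + 7) − (9/10)| = 31|t − 3| / (10·|t + 7|).
Restrict delta ≤ 5. Then |t − 3| < 5 gives |t + 7| = |(t − 3) + 10| ≥ 10 − 5 = 5.
Hence |(4t - 3)/(t + 7) − (9/10)| < 31|t − 3|/(10·5) = (31/50)|t − 3|, which is < eps once |t − 3| < (50/31)eps.
Take delta = min(5, (50/31)eps). Then 0 < |t − 3| < delta forces both bounds, so |(4t - 3)/(t + 7) − (9/10)| < eps.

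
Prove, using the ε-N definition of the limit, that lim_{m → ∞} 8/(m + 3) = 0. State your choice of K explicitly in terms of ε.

K = 8/ε

Let ε > 0 be given. For m ≥ 1, |8/(m + 3) − 0| = 8/(m + 3) ≤ 8/m.
We need 8/m < ε, i.e. m > 8/ε.
Take K = 8/ε. If m > K then |8/(m + 3)| ≤ 8/m < ε.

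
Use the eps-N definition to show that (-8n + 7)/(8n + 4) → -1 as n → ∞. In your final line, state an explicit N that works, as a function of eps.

Fix eps > 0. For n ≥ 1, |(-8n + 7)/(8n + 4) + 1| = |88|/(8(8n + 4)) = 88/(8(8n + 4)).
Since 8n + 4 ≥ 8n for n ≥ 1, this is ≤ 88/(8·8n) = (11/8)/n.
So |(-8n + 7)/(8n + 4) + 1| < eps whenever n > (11/8)/eps.
Take N = (11/8)/eps. If n > N then |(-8n + 7)/(8n + 4) + 1| ≤ (11/8)/n < eps.

N = (11/8)/eps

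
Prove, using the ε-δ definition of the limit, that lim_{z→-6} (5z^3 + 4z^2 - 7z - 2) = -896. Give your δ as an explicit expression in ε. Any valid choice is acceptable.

Fix ε > 0. We want δ > 0 such that 0 < |z + 6| < δ implies |(5z^3 + 4z^2 - 7z - 2) + 896| < ε.
(5z^3 + 4z^2 - 7z - 2) + 896 = 5z^3 + 4z^2 - 7z + 894 = (z + 6)(5z^2 - 26z + 149).
So |(5z^3 + 4z^2 - 7z - 2) + 896| = |z + 6|·|5z^2 - 26z + 149|.
Require δ ≤ 1. Then |z + 6| < 1 gives |z| < 7, and by the triangle inequality |5z^2 - 26z + 149| ≤ 5·7^2 + 26·7 + 149 = 576.
Hence |(5z^3 + 4z^2 - 7z - 2) + 896| ≤ 576|z + 6| < ε provided |z + 6| < ε/576.
Choosing δ = min(1, ε/576) ensures both conditions, hence |(5z^3 + 4z^2 - 7z - 2) + 896| < ε.

δ = min(1, ε/576)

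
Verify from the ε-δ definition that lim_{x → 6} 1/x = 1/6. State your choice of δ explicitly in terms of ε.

δ = min(3, 18ε)

Fix ε > 0. We seek δ > 0 such that 0 < |x − 6| < δ implies |1/x − (1/6)| < ε.
|1/x − (1/6)| = |6 − x|/(6·|x|) = |x − 6|/(6|x|).
Restrict δ ≤ 3. Then |x − 6| < 3 gives |x| > 3, so 6|x| > 18.
Then |1/x − (1/6)| < |x − 6|/18, which is < ε when |x − 6| < 18ε.
Take δ = min(3, 18ε). Then 0 < |x − 6| < δ gives both |x − 6| < 3 and |x − 6| < 18ε, so |1/x − (1/6)| < ε.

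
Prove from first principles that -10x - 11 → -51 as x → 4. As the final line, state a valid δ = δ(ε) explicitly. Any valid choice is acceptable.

δ = ε/10

Let ε > 0 be given. We need δ > 0 so that 0 < |x − 4| < δ implies |(-10x - 11) + 51| < ε.
|(-10x - 11) + 51| = |-10x + 40| = 10|x − 4|.
Thus it suffices that |x − 4| < ε/10.
Choosing δ = ε/10 gives |(-10x - 11) + 51| = 10|x − 4| < ε whenever |x − 4| < δ.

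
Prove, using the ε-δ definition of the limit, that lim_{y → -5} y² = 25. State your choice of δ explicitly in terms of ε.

δ = min(1, ε/11)

Fix ε > 0. We seek δ > 0 with 0 < |y + 5| < δ ⇒ |y² − 25| < ε.
Factor: y² − 25 = (y + 5)(y - 5), so |y² − 25| = |y + 5|·|y - 5|.
Restrict δ ≤ 1. Then |y + 5| < 1 gives |y| < 6, so by the triangle inequality |y - 5| ≤ 6 + 5 = 11.
Hence |y² − 25| ≤ 11|y + 5|, which is < ε once |y + 5| < ε/11.
Take δ = min(1, ε/11). If 0 < |y + 5| < δ then both bounds hold and |y² − 25| ≤ 11|y + 5| < 11·(ε/11) = ε.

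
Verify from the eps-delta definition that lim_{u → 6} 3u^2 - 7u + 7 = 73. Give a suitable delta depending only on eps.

Let eps > 0. We want delta > 0 such that 0 < |u − 6| < delta implies |(3u^2 - 7u + 7) − 73| < eps.
(3u^2 - 7u + 7) − 73 = 3u^2 - 7u - 66 = (u − 6)(3u + 11).
So |(3u^2 - 7u + 7) − 73| = |u − 6|·|3u + 11|.
Assume first that |u − 6| < 2, so |u| < 8. Then |3u + 11| ≤ 3·8 + 11 = 35.
Hence |(3u^2 - 7u + 7) − 73| ≤ 35|u − 6| < eps provided |u − 6| < eps/35.
Choosing delta = min(2, eps/35) ensures both conditions, hence |(3u^2 - 7u + 7) − 73| < eps.

delta = min(2, eps/35)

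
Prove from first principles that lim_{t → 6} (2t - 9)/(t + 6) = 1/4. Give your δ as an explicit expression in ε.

Let ε > 0. We want δ > 0 with 0 < |t − 6| < δ ⇒ |(2t - 9)/(t + 6) − (1/4)| < ε.
Combining over a common denominator, (2t - 9)/(t + 6) − (1/4) = [(2t - 9)·12 − 3·(t + 6)] / [12·(t + 6)] = 21(t − 6) / (12(t + 6)).
So |(2t - 9)/(t + 6) − (1/4)| = 21|t − 6| / (12·|t + 6|).
Require δ ≤ 6, so |t + 6| ≥ |12| − |t − 6| > 12 − 6 = 6.
Hence |(2t - 9)/(t + 6) − (1/4)| < 21|t − 6|/(12·6) = (7/24)|t − 6|, which is < ε once |t − 6| < (24/7)ε.
Take δ = min(6, (24/7)ε). Then 0 < |t − 6| < δ forces both bounds, so |(2t - 9)/(t + 6) − (1/4)| < ε.

δ = min(6, (24/7)ε)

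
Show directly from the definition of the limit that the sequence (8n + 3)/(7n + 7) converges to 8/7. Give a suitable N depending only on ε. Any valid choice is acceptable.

N = (5/7)/ε

Suppose ε > 0. For n ≥ 1, |(8n + 3)/(7n + 7) − (8/7)| = |-35|/(7(7n + 7)) = 35/(7(7n + 7)).
Since 7n + 7 ≥ 7n for n ≥ 1, this is ≤ 35/(7·7n) = (5/7)/n.
So |(8n + 3)/(7n + 7) − (8/7)| < ε whenever n > (5/7)/ε.
Take N = (5/7)/ε. If n > N then |(8n + 3)/(7n + 7) − (8/7)| ≤ (5/7)/n < ε.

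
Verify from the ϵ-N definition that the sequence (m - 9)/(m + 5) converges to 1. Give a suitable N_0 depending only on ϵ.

N_0 = 14/ϵ

Let ϵ > 0 be given. For m ≥ 1, |(m - 9)/(m + 5) − 1| = |-14|/((m + 5)) = 14/((m + 5)).
Since m + 5 ≥ m for m ≥ 1, this is ≤ 14/(m) = 14/m.
So |(m - 9)/(m + 5) − 1| < ϵ whenever m > 14/ϵ.
Take N_0 = 14/ϵ. If m > N_0 then |(m - 9)/(m + 5) − 1| ≤ 14/m < ϵ.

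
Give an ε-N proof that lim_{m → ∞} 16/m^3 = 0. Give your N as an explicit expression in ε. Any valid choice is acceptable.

Fix ε > 0. For m ≥ 1, |16/m^3 − 0| = 16/m^3.
16/m^3 < ε ⇔ m^3 > 16/ε ⇔ m > (16/ε)^{1/3}.
Take N = (16/ε)^{1/3}. Then m > N implies 16/m^3 < ε.

N = (16/ε)^{1/3}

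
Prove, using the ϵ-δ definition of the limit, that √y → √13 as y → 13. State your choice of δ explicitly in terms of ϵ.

Let ϵ > 0 be given. We want δ > 0 such that 0 < |y − 13| < δ implies |√y − √13| < ϵ.
Rationalise: √y − √13 = (y − 13)/(√y + √13), so |√y − √13| = |y − 13|/(√y + √13).
Restrict δ ≤ 13 so that |y − 13| < 13 forces y > 0, and then √y + √13 > √13.
Hence |√y − √13| < |y − 13|/√13, which is < ϵ once |y − 13| < √13·ϵ.
Take δ = min(13, √13·ϵ). If 0 < |y − 13| < δ then y > 0 and |√y − √13| < |y − 13|/√13 < ϵ.

δ = min(13, √13·ϵ)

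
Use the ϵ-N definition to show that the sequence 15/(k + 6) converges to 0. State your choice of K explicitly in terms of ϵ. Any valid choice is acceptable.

K = 15/ϵ

Suppose ϵ > 0. For k ≥ 1, |15/(k + 6) − 0| = 15/(k + 6) ≤ 15/k.
We need 15/k < ϵ, i.e. k > 15/ϵ.
Take K = 15/ϵ. If k > K then |15/(k + 6)| ≤ 15/k < ϵ.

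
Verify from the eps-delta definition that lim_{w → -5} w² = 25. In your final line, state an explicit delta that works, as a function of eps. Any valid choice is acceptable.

delta = min(1, eps/11)

Fix eps > 0. We seek delta > 0 with 0 < |w + 5| < delta ⇒ |w² − 25| < eps.
Factor: w² − 25 = (w + 5)(w - 5), so |w² − 25| = |w + 5|·|w - 5|.
Impose delta ≤ 1 so that |w| < 6; then |w - 5| ≤ 11.
Hence |w² − 25| ≤ 11|w + 5|, which is < eps once |w + 5| < eps/11.
Take delta = min(1, eps/11). If 0 < |w + 5| < delta then both bounds hold and |w² − 25| ≤ 11|w + 5| < 11·(eps/11) = eps.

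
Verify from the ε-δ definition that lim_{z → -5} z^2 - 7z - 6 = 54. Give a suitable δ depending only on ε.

Let ε > 0. We want δ > 0 such that 0 < |z + 5| < δ implies |(z^2 - 7z - 6) − 54| < ε.
(z^2 - 7z - 6) − 54 = z^2 - 7z - 60 = (z + 5)(z - 12).
So |(z^2 - 7z - 6) − 54| = |z + 5|·|z - 12|.
Require δ ≤ 1. Then |z + 5| < 1 gives |z| < 6, and by the triangle inequality |z - 12| ≤ 6 + 12 = 18.
Hence |(z^2 - 7z - 6) − 54| ≤ 18|z + 5| < ε provided |z + 5| < ε/18.
Choosing δ = min(1, ε/18) ensures both conditions, hence |(z^2 - 7z - 6) − 54| < ε.

δ = min(1, ε/18)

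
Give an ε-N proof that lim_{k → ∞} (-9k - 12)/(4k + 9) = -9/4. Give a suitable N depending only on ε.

Let ε > 0. For k ≥ 1, |(-9k - 12)/(4k + 9) + 9/4| = |33|/(4(4k + 9)) = 33/(4(4k + 9)).
Since 4k + 9 ≥ 4k for k ≥ 1, this is ≤ 33/(4·4k) = (33/16)/k.
So |(-9k - 12)/(4k + 9) + 9/4| < ε whenever k > (33/16)/ε.
Take N = (33/16)/ε. If k > N then |(-9k - 12)/(4k + 9) + 9/4| ≤ (33/16)/k < ε.

N = (33/16)/ε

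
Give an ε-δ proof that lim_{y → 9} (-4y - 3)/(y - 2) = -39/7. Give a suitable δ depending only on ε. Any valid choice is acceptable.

Fix ε > 0. We want δ > 0 with 0 < |y − 9| < δ ⇒ |(-4y - 3)/(y - 2) + 39/7| < ε.
Combining over a common denominator, (-4y - 3)/(y - 2) + 39/7 = [(-4y - 3)·7 − (-39)·(y - 2)] / [7·(y - 2)] = 11(y − 9) / (7(y - 2)).
So |(-4y - 3)/(y - 2) + 39/7| = 11|y − 9| / (7·|y − 2|).
Restrict δ ≤ 7/2. Then |y − 9| < 7/2 gives |y − 2| = |(y − 9) + 7| ≥ 7 − 7/2 = 7/2.
Hence |(-4y - 3)/(y - 2) + 39/7| < 11|y − 9|/(7·(7/2)) = (22/49)|y − 9|, which is < ε once |y − 9| < (49/22)ε.
Take δ = min(7/2, (49/22)ε). Then 0 < |y − 9| < δ forces both bounds, so |(-4y - 3)/(y - 2) + 39/7| < ε.

δ = min(7/2, (49/22)ε)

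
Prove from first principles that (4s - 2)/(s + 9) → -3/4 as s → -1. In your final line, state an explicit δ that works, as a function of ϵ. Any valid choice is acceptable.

δ = min(4, (16/19)ϵ)

Let ϵ > 0 be given. We want δ > 0 with 0 < |s + 1| < δ ⇒ |(4s - 2)/(s + 9) + 3/4| < ϵ.
Combining over a common denominator, (4s - 2)/(s + 9) + 3/4 = [(4s - 2)·8 − (-6)·(s + 9)] / [8·(s + 9)] = 38(s + 1) / (8(s + 9)).
So |(4s - 2)/(s + 9) + 3/4| = 38|s + 1| / (8·|s + 9|).
Require δ ≤ 4, so |s + 9| ≥ |8| − |s + 1| > 8 − 4 = 4.
Hence |(4s - 2)/(s + 9) + 3/4| < 38|s + 1|/(8·4) = (19/16)|s + 1|, which is < ϵ once |s + 1| < (16/19)ϵ.
Take δ = min(4, (16/19)ϵ). Then 0 < |s + 1| < δ forces both bounds, so |(4s - 2)/(s + 9) + 3/4| < ϵ.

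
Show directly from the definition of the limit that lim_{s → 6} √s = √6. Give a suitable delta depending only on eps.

delta = min(6, √6·eps)

Let eps > 0. We want delta > 0 such that 0 < |s − 6| < delta implies |√s − √6| < eps.
Rationalise: √s − √6 = (s − 6)/(√s + √6), so |√s − √6| = |s − 6|/(√s + √6).
Restrict delta ≤ 6 so that |s − 6| < 6 forces s > 0, and then √s + √6 > √6.
Hence |√s − √6| < |s − 6|/√6, which is < eps once |s − 6| < √6·eps.
Take delta = min(6, √6·eps). If 0 < |s − 6| < delta then s > 0 and |√s − √6| < |s − 6|/√6 < eps.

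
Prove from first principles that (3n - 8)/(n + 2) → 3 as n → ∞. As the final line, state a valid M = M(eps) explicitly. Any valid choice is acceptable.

Let eps > 0. For n ≥ 1, |(3n - 8)/(n + 2) − 3| = |-14|/((n + 2)) = 14/((n + 2)).
Since n + 2 ≥ n for n ≥ 1, this is ≤ 14/(n) = 14/n.
So |(3n - 8)/(n + 2) − 3| < eps whenever n > 14/eps.
Take M = 14/eps. If n > M then |(3n - 8)/(n + 2) − 3| ≤ 14/n < eps.

M = 14/eps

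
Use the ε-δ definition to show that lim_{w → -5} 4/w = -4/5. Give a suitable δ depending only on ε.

δ = min(5/2, (25/8)ε)

Let ε > 0 be given. We seek δ > 0 such that 0 < |w + 5| < δ implies |4/w + 4/5| < ε.
|4/w + 4/5| = 4·|-5 − w|/(5·|w|) = 4|w + 5|/(5|w|).
Restrict δ ≤ 5/2. Then |w + 5| < 5/2 gives |w| > 5/2, so 5|w| > 25/2.
Then |4/w + 4/5| < 4|w + 5|/(25/2), which is < ε when |w + 5| < (25/8)ε.
Take δ = min(5/2, (25/8)ε). Then 0 < |w + 5| < δ gives both |w + 5| < 5/2 and |w + 5| < (25/8)ε, so |4/w + 4/5| < ε.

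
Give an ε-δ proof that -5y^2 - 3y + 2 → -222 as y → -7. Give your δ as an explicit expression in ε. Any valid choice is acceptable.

δ = min(1, ε/72)

Suppose ε > 0. We want δ > 0 such that 0 < |y + 7| < δ implies |(-5y^2 - 3y + 2) + 222| < ε.
(-5y^2 - 3y + 2) + 222 = -5y^2 - 3y + 224 = (y + 7)(-5y + 32).
So |(-5y^2 - 3y + 2) + 222| = |y + 7|·|-5y + 32|.
Require δ ≤ 1. Then |y + 7| < 1 gives |y| < 8, and by the triangle inequality |-5y + 32| ≤ 5·8 + 32 = 72.
Hence |(-5y^2 - 3y + 2) + 222| ≤ 72|y + 7| < ε provided |y + 7| < ε/72.
Choosing δ = min(1, ε/72) ensures both conditions, hence |(-5y^2 - 3y + 2) + 222| < ε.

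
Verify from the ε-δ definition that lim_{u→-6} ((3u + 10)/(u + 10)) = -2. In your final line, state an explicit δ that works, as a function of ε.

δ = min(2, (2/5)ε)

Suppose ε > 0. We want δ > 0 with 0 < |u + 6| < δ ⇒ |(3u + 10)/(u + 10) + 2| < ε.
Combining over a common denominator, (3u + 10)/(u + 10) + 2 = [(3u + 10)·4 − (-8)·(u + 10)] / [4·(u + 10)] = 20(u + 6) / (4(u + 10)).
So |(3u + 10)/(u + 10) + 2| = 20|u + 6| / (4·|u + 10|).
Require δ ≤ 2, so |u + 10| ≥ |4| − |u + 6| > 4 − 2 = 2.
Hence |(3u + 10)/(u + 10) + 2| < 20|u + 6|/(4·2) = (5/2)|u + 6|, which is < ε once |u + 6| < (2/5)ε.
Take δ = min(2, (2/5)ε). Then 0 < |u + 6| < δ forces both bounds, so |(3u + 10)/(u + 10) + 2| < ε.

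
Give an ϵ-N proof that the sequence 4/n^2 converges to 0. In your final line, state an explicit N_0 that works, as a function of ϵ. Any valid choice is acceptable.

Let ϵ > 0. For n ≥ 1, |4/n^2 − 0| = 4/n^2.
4/n^2 < ϵ ⇔ n^2 > 4/ϵ ⇔ n > (4/ϵ)^{1/2}.
Take N_0 = (4/ϵ)^{1/2}. Then n > N_0 implies 4/n^2 < ϵ.

N_0 = (4/ϵ)^{1/2}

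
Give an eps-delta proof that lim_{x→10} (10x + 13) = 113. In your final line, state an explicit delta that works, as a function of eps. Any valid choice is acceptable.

delta = eps/10

Suppose eps > 0. We need delta > 0 so that 0 < |x − 10| < delta implies |(10x + 13) − 113| < eps.
Since (10x + 13) − 113 = 10(x − 10), we have |(10x + 13) − 113| = 10|x − 10|.
Thus it suffices that |x − 10| < eps/10.
Take delta = eps/10. If 0 < |x − 10| < delta then |(10x + 13) − 113| = 10|x − 10| < 10·(eps/10) = eps.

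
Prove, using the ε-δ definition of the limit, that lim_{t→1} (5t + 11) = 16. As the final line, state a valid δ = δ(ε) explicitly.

Suppose ε > 0. We need δ > 0 so that 0 < |t − 1| < δ implies |(5t + 11) − 16| < ε.
|(5t + 11) − 16| = |5t - 5| = 5|t − 1|.
Thus it suffices that |t − 1| < ε/5.
Take δ = ε/5. If 0 < |t − 1| < δ then |(5t + 11) − 16| = 5|t − 1| < 5·(ε/5) = ε.

δ = ε/5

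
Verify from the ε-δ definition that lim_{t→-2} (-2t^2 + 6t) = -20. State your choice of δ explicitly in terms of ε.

δ = min(2, ε/18)

Fix ε > 0. We want δ > 0 such that 0 < |t + 2| < δ implies |(-2t^2 + 6t) + 20| < ε.
(-2t^2 + 6t) + 20 = -2t^2 + 6t + 20 = (t + 2)(-2t + 10).
So |(-2t^2 + 6t) + 20| = |t + 2|·|-2t + 10|.
Require δ ≤ 2. Then |t + 2| < 2 gives |t| < 4, and by the triangle inequality |-2t + 10| ≤ 2·4 + 10 = 18.
Hence |(-2t^2 + 6t) + 20| ≤ 18|t + 2| < ε provided |t + 2| < ε/18.
Take δ = min(2, ε/18). Then 0 < |t + 2| < δ gives both |t + 2| < 2 and |t + 2| < ε/18, so |(-2t^2 + 6t) + 20| < ε.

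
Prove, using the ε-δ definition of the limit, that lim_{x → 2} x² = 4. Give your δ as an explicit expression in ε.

Let ε > 0 be given. We seek δ > 0 with 0 < |x − 2| < δ ⇒ |x² − 4| < ε.
Factor: x² − 4 = (x − 2)(x + 2), so |x² − 4| = |x − 2|·|x + 2|.
Impose δ ≤ 1 so that |x| < 3; then |x + 2| ≤ 5.
Hence |x² − 4| ≤ 5|x − 2|, which is < ε once |x − 2| < ε/5.
Take δ = min(1, ε/5). If 0 < |x − 2| < δ then both bounds hold and |x² − 4| ≤ 5|x − 2| < 5·(ε/5) = ε.

δ = min(1, ε/5)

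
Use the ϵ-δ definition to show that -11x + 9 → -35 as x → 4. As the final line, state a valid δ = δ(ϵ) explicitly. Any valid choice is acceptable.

Suppose ϵ > 0. We need δ > 0 so that 0 < |x − 4| < δ implies |(-11x + 9) + 35| < ϵ.
Since (-11x + 9) + 35 = -11(x − 4), we have |(-11x + 9) + 35| = 11|x − 4|.
Thus it suffices that |x − 4| < ϵ/11.
Choosing δ = ϵ/11 gives |(-11x + 9) + 35| = 11|x − 4| < ϵ whenever |x − 4| < δ.

δ = ϵ/11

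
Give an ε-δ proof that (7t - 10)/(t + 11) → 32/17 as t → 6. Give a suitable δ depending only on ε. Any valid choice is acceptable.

Let ε > 0 be given. We want δ > 0 with 0 < |t − 6| < δ ⇒ |(7t - 10)/(t + 11) − (32/17)| < ε.
Combining over a common denominator, (7t - 10)/(t + 11) − (32/17) = [(7t - 10)·17 − 32·(t + 11)] / [17·(t + 11)] = 87(t − 6) / (17(t + 11)).
So |(7t - 10)/(t + 11) − (32/17)| = 87|t − 6| / (17·|t + 11|).
Restrict δ ≤ 17/2. Then |t − 6| < 17/2 gives |t + 11| = |(t − 6) + 17| ≥ 17 − 17/2 = 17/2.
Hence |(7t - 10)/(t + 11) − (32/17)| < 87|t − 6|/(17·(17/2)) = (174/289)|t − 6|, which is < ε once |t − 6| < (289/174)ε.
Take δ = min(17/2, (289/174)ε). Then 0 < |t − 6| < δ forces both bounds, so |(7t - 10)/(t + 11) − (32/17)| < ε.

δ = min(17/2, (289/174)ε)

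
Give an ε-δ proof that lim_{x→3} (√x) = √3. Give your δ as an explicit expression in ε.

Let ε > 0 be given. We want δ > 0 such that 0 < |x − 3| < δ implies |√x − √3| < ε.
Rationalise: √x − √3 = (x − 3)/(√x + √3), so |√x − √3| = |x − 3|/(√x + √3).
Restrict δ ≤ 3 so that |x − 3| < 3 forces x > 0, and then √x + √3 > √3.
Hence |√x − √3| < |x − 3|/√3, which is < ε once |x − 3| < √3·ε.
Take δ = min(3, √3·ε). If 0 < |x − 3| < δ then x > 0 and |√x − √3| < |x − 3|/√3 < ε.

δ = min(3, √3·ε)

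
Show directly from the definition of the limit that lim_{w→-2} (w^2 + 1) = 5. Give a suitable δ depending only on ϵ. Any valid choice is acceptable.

Let ϵ > 0 be given. We want δ > 0 such that 0 < |w + 2| < δ implies |(w^2 + 1) − 5| < ϵ.
(w^2 + 1) − 5 = w^2 - 4 = (w + 2)(w - 2).
So |(w^2 + 1) − 5| = |w + 2|·|w - 2|.
Require δ ≤ 1. Then |w + 2| < 1 gives |w| < 3, and by the triangle inequality |w - 2| ≤ 3 + 2 = 5.
Hence |(w^2 + 1) − 5| ≤ 5|w + 2| < ϵ provided |w + 2| < ϵ/5.
Take δ = min(1, ϵ/5). Then 0 < |w + 2| < δ gives both |w + 2| < 1 and |w + 2| < ϵ/5, so |(w^2 + 1) − 5| < ϵ.

δ = min(1, ϵ/5)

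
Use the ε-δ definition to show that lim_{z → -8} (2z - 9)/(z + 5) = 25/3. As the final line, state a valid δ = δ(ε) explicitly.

δ = min(3/2, (9/38)ε)

Fix ε > 0. We want δ > 0 with 0 < |z + 8| < δ ⇒ |(2z - 9)/(z + 5) − (25/3)| < ε.
Combining over a common denominator, (2z - 9)/(z + 5) − (25/3) = [(2z - 9)·(-3) − (-25)·(z + 5)] / [(-3)·(z + 5)] = 19(z + 8) / ((-3)(z + 5)).
So |(2z - 9)/(z + 5) − (25/3)| = 19|z + 8| / (3·|z + 5|).
Require δ ≤ 3/2, so |z + 5| ≥ |-3| − |z + 8| > 3 − 3/2 = 3/2.
Hence |(2z - 9)/(z + 5) − (25/3)| < 19|z + 8|/(3·(3/2)) = (38/9)|z + 8|, which is < ε once |z + 8| < (9/38)ε.
Take δ = min(3/2, (9/38)ε). Then 0 < |z + 8| < δ forces both bounds, so |(2z - 9)/(z + 5) − (25/3)| < ε.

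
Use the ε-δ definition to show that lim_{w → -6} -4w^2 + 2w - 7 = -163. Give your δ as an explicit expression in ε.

δ = min(1, ε/54)

Let ε > 0. We want δ > 0 such that 0 < |w + 6| < δ implies |(-4w^2 + 2w - 7) + 163| < ε.
(-4w^2 + 2w - 7) + 163 = -4w^2 + 2w + 156 = (w + 6)(-4w + 26).
So |(-4w^2 + 2w - 7) + 163| = |w + 6|·|-4w + 26|.
Assume first that |w + 6| < 1, so |w| < 7. Then |-4w + 26| ≤ 4·7 + 26 = 54.
Hence |(-4w^2 + 2w - 7) + 163| ≤ 54|w + 6| < ε provided |w + 6| < ε/54.
Choosing δ = min(1, ε/54) ensures both conditions, hence |(-4w^2 + 2w - 7) + 163| < ε.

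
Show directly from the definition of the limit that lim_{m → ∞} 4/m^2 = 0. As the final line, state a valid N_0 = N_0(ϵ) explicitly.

Let ϵ > 0 be given. For m ≥ 1, |4/m^2 − 0| = 4/m^2.
4/m^2 < ϵ ⇔ m^2 > 4/ϵ ⇔ m > (4/ϵ)^{1/2}.
Take N_0 = (4/ϵ)^{1/2}. Then m > N_0 implies 4/m^2 < ϵ.

N_0 = (4/ϵ)^{1/2}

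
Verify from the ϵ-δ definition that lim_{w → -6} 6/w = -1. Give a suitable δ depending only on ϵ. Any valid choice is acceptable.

Fix ϵ > 0. We seek δ > 0 such that 0 < |w + 6| < δ implies |6/w + 1| < ϵ.
|6/w + 1| = 6·|-6 − w|/(6·|w|) = 6|w + 6|/(6|w|).
Restrict δ ≤ 3. Then |w + 6| < 3 gives |w| > 3, so 6|w| > 18.
Then |6/w + 1| < 6|w + 6|/18, which is < ϵ when |w + 6| < 3ϵ.
Take δ = min(3, 3ϵ). Then 0 < |w + 6| < δ gives both |w + 6| < 3 and |w + 6| < 3ϵ, so |6/w + 1| < ϵ.

δ = min(3, 3ϵ)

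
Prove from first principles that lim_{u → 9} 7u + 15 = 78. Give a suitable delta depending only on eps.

Fix eps > 0. We need delta > 0 so that 0 < |u − 9| < delta implies |(7u + 15) − 78| < eps.
|(7u + 15) − 78| = |7u - 63| = 7|u − 9|.
So 7|u − 9| < eps exactly when |u − 9| < eps/7.
Choosing delta = eps/7 gives |(7u + 15) − 78| = 7|u − 9| < eps whenever |u − 9| < delta.

delta = eps/7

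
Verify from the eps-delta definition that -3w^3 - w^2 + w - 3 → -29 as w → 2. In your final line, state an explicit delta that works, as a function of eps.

delta = min(1, eps/61)

Suppose eps > 0. We want delta > 0 such that 0 < |w − 2| < delta implies |(-3w^3 - w^2 + w - 3) + 29| < eps.
(-3w^3 - w^2 + w - 3) + 29 = -3w^3 - w^2 + w + 26 = (w − 2)(-3w^2 - 7w - 13).
So |(-3w^3 - w^2 + w - 3) + 29| = |w − 2|·|-3w^2 - 7w - 13|.
Assume first that |w − 2| < 1, so |w| < 3. Then |-3w^2 - 7w - 13| ≤ 3·3^2 + 7·3 + 13 = 61.
Hence |(-3w^3 - w^2 + w - 3) + 29| ≤ 61|w − 2| < eps provided |w − 2| < eps/61.
Choosing delta = min(1, eps/61) ensures both conditions, hence |(-3w^3 - w^2 + w - 3) + 29| < eps.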